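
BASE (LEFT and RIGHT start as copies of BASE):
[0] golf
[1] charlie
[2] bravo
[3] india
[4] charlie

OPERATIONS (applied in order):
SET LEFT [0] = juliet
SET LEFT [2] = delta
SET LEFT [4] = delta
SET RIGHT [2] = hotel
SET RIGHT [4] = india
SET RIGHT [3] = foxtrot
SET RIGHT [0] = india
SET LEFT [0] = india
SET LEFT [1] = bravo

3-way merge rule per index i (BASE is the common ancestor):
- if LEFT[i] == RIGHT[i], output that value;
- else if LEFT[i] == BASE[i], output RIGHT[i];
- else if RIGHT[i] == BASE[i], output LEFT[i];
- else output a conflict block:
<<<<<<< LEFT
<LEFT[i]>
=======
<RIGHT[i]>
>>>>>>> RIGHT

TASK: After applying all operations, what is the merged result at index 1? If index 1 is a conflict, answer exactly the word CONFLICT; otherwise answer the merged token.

Final LEFT:  [india, bravo, delta, india, delta]
Final RIGHT: [india, charlie, hotel, foxtrot, india]
i=0: L=india R=india -> agree -> india
i=1: L=bravo, R=charlie=BASE -> take LEFT -> bravo
i=2: BASE=bravo L=delta R=hotel all differ -> CONFLICT
i=3: L=india=BASE, R=foxtrot -> take RIGHT -> foxtrot
i=4: BASE=charlie L=delta R=india all differ -> CONFLICT
Index 1 -> bravo

Answer: bravo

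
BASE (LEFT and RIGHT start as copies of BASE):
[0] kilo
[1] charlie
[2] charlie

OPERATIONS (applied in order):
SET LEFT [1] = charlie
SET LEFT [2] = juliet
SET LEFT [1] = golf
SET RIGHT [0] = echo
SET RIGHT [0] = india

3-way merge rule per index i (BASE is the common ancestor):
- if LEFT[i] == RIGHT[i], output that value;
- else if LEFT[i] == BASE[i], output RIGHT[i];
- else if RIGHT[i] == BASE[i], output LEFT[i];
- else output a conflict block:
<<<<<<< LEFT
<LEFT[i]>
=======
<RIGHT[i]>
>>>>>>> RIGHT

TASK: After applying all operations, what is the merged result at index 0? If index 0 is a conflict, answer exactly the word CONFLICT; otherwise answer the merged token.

Answer: india

Derivation:
Final LEFT:  [kilo, golf, juliet]
Final RIGHT: [india, charlie, charlie]
i=0: L=kilo=BASE, R=india -> take RIGHT -> india
i=1: L=golf, R=charlie=BASE -> take LEFT -> golf
i=2: L=juliet, R=charlie=BASE -> take LEFT -> juliet
Index 0 -> india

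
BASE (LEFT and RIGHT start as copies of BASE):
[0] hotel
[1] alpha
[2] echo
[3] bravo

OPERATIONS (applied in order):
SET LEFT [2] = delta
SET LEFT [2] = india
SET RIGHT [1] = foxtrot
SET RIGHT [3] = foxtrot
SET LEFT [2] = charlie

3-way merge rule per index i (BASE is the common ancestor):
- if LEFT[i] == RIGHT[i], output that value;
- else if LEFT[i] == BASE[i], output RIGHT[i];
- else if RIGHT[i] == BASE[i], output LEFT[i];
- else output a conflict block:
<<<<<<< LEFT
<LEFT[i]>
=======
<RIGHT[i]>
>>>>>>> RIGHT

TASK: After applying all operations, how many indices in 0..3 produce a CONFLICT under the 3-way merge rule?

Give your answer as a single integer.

Final LEFT:  [hotel, alpha, charlie, bravo]
Final RIGHT: [hotel, foxtrot, echo, foxtrot]
i=0: L=hotel R=hotel -> agree -> hotel
i=1: L=alpha=BASE, R=foxtrot -> take RIGHT -> foxtrot
i=2: L=charlie, R=echo=BASE -> take LEFT -> charlie
i=3: L=bravo=BASE, R=foxtrot -> take RIGHT -> foxtrot
Conflict count: 0

Answer: 0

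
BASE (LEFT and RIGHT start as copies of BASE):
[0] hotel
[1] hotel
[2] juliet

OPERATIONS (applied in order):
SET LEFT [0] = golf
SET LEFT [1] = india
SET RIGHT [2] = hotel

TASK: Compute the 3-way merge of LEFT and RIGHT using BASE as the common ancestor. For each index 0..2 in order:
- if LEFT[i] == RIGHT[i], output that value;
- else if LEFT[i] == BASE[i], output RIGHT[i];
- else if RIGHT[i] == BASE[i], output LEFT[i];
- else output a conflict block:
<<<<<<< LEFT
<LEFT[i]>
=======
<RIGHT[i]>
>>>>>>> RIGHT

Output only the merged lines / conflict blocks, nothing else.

Answer: golf
india
hotel

Derivation:
Final LEFT:  [golf, india, juliet]
Final RIGHT: [hotel, hotel, hotel]
i=0: L=golf, R=hotel=BASE -> take LEFT -> golf
i=1: L=india, R=hotel=BASE -> take LEFT -> india
i=2: L=juliet=BASE, R=hotel -> take RIGHT -> hotel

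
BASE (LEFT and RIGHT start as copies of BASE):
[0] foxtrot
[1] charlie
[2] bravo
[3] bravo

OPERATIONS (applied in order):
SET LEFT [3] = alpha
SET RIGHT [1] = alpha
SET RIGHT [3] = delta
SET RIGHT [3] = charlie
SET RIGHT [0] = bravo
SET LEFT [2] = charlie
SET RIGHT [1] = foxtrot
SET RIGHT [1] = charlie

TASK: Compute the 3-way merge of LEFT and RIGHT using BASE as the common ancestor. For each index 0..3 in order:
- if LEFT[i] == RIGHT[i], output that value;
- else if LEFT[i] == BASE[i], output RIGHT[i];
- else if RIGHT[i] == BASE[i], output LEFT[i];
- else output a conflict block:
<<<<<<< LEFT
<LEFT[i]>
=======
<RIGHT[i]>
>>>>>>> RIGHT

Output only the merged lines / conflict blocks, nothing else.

Answer: bravo
charlie
charlie
<<<<<<< LEFT
alpha
=======
charlie
>>>>>>> RIGHT

Derivation:
Final LEFT:  [foxtrot, charlie, charlie, alpha]
Final RIGHT: [bravo, charlie, bravo, charlie]
i=0: L=foxtrot=BASE, R=bravo -> take RIGHT -> bravo
i=1: L=charlie R=charlie -> agree -> charlie
i=2: L=charlie, R=bravo=BASE -> take LEFT -> charlie
i=3: BASE=bravo L=alpha R=charlie all differ -> CONFLICT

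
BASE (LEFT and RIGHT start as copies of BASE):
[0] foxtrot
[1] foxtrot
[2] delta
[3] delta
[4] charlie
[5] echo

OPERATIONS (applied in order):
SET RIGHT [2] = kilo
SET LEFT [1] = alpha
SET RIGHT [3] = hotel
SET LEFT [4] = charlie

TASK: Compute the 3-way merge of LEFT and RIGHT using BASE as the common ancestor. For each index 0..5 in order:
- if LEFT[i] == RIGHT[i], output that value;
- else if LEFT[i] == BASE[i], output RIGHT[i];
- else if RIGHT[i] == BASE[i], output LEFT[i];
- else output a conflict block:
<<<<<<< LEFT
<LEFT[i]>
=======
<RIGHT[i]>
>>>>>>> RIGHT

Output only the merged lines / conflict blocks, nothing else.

Answer: foxtrot
alpha
kilo
hotel
charlie
echo

Derivation:
Final LEFT:  [foxtrot, alpha, delta, delta, charlie, echo]
Final RIGHT: [foxtrot, foxtrot, kilo, hotel, charlie, echo]
i=0: L=foxtrot R=foxtrot -> agree -> foxtrot
i=1: L=alpha, R=foxtrot=BASE -> take LEFT -> alpha
i=2: L=delta=BASE, R=kilo -> take RIGHT -> kilo
i=3: L=delta=BASE, R=hotel -> take RIGHT -> hotel
i=4: L=charlie R=charlie -> agree -> charlie
i=5: L=echo R=echo -> agree -> echo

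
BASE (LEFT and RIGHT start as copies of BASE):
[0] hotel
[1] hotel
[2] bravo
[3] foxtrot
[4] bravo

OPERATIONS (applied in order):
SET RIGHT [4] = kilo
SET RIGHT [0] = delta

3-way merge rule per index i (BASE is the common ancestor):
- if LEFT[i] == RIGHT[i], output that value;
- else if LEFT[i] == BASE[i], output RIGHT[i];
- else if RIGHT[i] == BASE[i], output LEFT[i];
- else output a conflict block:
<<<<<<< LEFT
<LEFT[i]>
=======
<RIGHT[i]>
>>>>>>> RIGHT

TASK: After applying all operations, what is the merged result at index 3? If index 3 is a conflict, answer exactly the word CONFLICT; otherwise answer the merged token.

Answer: foxtrot

Derivation:
Final LEFT:  [hotel, hotel, bravo, foxtrot, bravo]
Final RIGHT: [delta, hotel, bravo, foxtrot, kilo]
i=0: L=hotel=BASE, R=delta -> take RIGHT -> delta
i=1: L=hotel R=hotel -> agree -> hotel
i=2: L=bravo R=bravo -> agree -> bravo
i=3: L=foxtrot R=foxtrot -> agree -> foxtrot
i=4: L=bravo=BASE, R=kilo -> take RIGHT -> kilo
Index 3 -> foxtrot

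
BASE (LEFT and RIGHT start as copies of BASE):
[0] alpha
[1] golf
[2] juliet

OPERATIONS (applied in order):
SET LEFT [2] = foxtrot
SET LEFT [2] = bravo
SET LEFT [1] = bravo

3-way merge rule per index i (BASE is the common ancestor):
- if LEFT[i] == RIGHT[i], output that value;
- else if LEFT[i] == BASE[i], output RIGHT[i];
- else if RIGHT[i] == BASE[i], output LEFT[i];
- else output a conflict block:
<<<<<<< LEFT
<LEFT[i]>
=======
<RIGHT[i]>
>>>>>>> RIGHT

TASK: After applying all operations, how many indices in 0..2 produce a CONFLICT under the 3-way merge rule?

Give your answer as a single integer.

Answer: 0

Derivation:
Final LEFT:  [alpha, bravo, bravo]
Final RIGHT: [alpha, golf, juliet]
i=0: L=alpha R=alpha -> agree -> alpha
i=1: L=bravo, R=golf=BASE -> take LEFT -> bravo
i=2: L=bravo, R=juliet=BASE -> take LEFT -> bravo
Conflict count: 0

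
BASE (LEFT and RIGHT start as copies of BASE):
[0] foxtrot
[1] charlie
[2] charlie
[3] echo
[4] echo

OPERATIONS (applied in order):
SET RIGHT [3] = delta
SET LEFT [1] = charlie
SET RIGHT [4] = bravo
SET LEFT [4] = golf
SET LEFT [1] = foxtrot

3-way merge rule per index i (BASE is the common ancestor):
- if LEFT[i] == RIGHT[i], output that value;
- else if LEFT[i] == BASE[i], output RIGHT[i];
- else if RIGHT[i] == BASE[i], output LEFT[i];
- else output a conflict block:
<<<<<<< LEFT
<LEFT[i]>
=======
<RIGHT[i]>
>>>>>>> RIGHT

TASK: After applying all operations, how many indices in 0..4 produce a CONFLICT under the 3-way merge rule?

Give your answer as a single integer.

Answer: 1

Derivation:
Final LEFT:  [foxtrot, foxtrot, charlie, echo, golf]
Final RIGHT: [foxtrot, charlie, charlie, delta, bravo]
i=0: L=foxtrot R=foxtrot -> agree -> foxtrot
i=1: L=foxtrot, R=charlie=BASE -> take LEFT -> foxtrot
i=2: L=charlie R=charlie -> agree -> charlie
i=3: L=echo=BASE, R=delta -> take RIGHT -> delta
i=4: BASE=echo L=golf R=bravo all differ -> CONFLICT
Conflict count: 1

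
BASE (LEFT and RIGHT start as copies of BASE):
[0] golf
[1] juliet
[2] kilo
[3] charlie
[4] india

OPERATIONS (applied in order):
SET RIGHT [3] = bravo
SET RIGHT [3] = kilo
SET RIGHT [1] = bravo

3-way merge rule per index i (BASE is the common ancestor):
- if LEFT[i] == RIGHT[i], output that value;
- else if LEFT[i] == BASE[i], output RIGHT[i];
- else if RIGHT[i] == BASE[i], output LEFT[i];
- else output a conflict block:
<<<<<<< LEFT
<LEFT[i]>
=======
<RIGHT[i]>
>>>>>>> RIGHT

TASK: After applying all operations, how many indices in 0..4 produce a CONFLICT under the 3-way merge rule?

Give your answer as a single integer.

Answer: 0

Derivation:
Final LEFT:  [golf, juliet, kilo, charlie, india]
Final RIGHT: [golf, bravo, kilo, kilo, india]
i=0: L=golf R=golf -> agree -> golf
i=1: L=juliet=BASE, R=bravo -> take RIGHT -> bravo
i=2: L=kilo R=kilo -> agree -> kilo
i=3: L=charlie=BASE, R=kilo -> take RIGHT -> kilo
i=4: L=india R=india -> agree -> india
Conflict count: 0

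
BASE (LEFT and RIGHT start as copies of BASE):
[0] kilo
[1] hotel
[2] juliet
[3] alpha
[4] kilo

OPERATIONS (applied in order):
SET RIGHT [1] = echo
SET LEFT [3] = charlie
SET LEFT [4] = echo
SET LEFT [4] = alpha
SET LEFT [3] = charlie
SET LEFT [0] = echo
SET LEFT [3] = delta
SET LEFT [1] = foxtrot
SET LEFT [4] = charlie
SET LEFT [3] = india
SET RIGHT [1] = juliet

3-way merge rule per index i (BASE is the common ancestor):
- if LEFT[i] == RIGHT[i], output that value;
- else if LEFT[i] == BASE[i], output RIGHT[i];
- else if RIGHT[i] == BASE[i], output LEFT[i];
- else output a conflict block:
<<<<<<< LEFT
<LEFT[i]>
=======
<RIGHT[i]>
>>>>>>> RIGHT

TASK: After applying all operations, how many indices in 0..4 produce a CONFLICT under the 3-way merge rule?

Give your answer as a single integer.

Final LEFT:  [echo, foxtrot, juliet, india, charlie]
Final RIGHT: [kilo, juliet, juliet, alpha, kilo]
i=0: L=echo, R=kilo=BASE -> take LEFT -> echo
i=1: BASE=hotel L=foxtrot R=juliet all differ -> CONFLICT
i=2: L=juliet R=juliet -> agree -> juliet
i=3: L=india, R=alpha=BASE -> take LEFT -> india
i=4: L=charlie, R=kilo=BASE -> take LEFT -> charlie
Conflict count: 1

Answer: 1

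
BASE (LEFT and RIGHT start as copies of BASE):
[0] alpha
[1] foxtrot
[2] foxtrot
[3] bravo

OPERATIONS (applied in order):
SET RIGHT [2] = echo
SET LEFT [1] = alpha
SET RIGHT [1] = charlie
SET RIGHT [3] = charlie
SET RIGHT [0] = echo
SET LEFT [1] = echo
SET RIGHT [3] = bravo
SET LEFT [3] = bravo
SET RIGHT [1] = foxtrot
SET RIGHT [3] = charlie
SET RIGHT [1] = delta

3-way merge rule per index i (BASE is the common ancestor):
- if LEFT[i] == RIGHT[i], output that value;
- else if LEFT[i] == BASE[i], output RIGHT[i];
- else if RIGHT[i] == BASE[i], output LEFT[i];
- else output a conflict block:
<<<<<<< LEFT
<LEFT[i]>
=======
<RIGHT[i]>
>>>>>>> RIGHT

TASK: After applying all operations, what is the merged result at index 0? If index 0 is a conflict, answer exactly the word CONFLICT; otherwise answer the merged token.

Answer: echo

Derivation:
Final LEFT:  [alpha, echo, foxtrot, bravo]
Final RIGHT: [echo, delta, echo, charlie]
i=0: L=alpha=BASE, R=echo -> take RIGHT -> echo
i=1: BASE=foxtrot L=echo R=delta all differ -> CONFLICT
i=2: L=foxtrot=BASE, R=echo -> take RIGHT -> echo
i=3: L=bravo=BASE, R=charlie -> take RIGHT -> charlie
Index 0 -> echo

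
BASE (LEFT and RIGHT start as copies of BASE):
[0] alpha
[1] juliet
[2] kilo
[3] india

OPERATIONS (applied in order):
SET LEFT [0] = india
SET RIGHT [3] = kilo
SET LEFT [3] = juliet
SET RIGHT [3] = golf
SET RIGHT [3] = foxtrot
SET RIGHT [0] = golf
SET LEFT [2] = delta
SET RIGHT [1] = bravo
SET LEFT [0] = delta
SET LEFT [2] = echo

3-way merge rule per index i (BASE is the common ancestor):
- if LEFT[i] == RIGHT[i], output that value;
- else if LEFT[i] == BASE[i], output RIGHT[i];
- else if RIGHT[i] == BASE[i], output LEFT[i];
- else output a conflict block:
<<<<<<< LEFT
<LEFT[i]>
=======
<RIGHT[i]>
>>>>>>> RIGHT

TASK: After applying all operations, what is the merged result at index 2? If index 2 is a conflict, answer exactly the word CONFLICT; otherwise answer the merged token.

Final LEFT:  [delta, juliet, echo, juliet]
Final RIGHT: [golf, bravo, kilo, foxtrot]
i=0: BASE=alpha L=delta R=golf all differ -> CONFLICT
i=1: L=juliet=BASE, R=bravo -> take RIGHT -> bravo
i=2: L=echo, R=kilo=BASE -> take LEFT -> echo
i=3: BASE=india L=juliet R=foxtrot all differ -> CONFLICT
Index 2 -> echo

Answer: echo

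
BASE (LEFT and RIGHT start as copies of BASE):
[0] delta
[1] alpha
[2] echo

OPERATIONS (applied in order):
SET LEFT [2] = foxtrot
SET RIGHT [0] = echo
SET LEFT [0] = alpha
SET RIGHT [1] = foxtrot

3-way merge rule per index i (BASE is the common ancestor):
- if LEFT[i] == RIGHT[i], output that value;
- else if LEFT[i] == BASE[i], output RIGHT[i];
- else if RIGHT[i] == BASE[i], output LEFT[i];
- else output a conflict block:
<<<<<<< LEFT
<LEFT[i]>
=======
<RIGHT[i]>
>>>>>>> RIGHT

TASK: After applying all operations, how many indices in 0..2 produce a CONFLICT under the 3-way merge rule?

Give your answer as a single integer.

Final LEFT:  [alpha, alpha, foxtrot]
Final RIGHT: [echo, foxtrot, echo]
i=0: BASE=delta L=alpha R=echo all differ -> CONFLICT
i=1: L=alpha=BASE, R=foxtrot -> take RIGHT -> foxtrot
i=2: L=foxtrot, R=echo=BASE -> take LEFT -> foxtrot
Conflict count: 1

Answer: 1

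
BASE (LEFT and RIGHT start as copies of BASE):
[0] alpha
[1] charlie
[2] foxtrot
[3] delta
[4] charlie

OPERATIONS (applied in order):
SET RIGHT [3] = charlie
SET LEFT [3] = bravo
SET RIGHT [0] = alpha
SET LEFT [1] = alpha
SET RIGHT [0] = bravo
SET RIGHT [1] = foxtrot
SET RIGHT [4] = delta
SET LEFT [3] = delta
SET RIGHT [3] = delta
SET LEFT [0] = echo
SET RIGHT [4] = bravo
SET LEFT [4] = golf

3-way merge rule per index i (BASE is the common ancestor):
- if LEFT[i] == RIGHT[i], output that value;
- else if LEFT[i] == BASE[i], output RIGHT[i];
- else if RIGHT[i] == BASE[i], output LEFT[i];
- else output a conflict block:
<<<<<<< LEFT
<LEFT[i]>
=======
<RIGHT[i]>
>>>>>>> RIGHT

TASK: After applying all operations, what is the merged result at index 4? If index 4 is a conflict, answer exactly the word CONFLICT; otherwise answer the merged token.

Answer: CONFLICT

Derivation:
Final LEFT:  [echo, alpha, foxtrot, delta, golf]
Final RIGHT: [bravo, foxtrot, foxtrot, delta, bravo]
i=0: BASE=alpha L=echo R=bravo all differ -> CONFLICT
i=1: BASE=charlie L=alpha R=foxtrot all differ -> CONFLICT
i=2: L=foxtrot R=foxtrot -> agree -> foxtrot
i=3: L=delta R=delta -> agree -> delta
i=4: BASE=charlie L=golf R=bravo all differ -> CONFLICT
Index 4 -> CONFLICT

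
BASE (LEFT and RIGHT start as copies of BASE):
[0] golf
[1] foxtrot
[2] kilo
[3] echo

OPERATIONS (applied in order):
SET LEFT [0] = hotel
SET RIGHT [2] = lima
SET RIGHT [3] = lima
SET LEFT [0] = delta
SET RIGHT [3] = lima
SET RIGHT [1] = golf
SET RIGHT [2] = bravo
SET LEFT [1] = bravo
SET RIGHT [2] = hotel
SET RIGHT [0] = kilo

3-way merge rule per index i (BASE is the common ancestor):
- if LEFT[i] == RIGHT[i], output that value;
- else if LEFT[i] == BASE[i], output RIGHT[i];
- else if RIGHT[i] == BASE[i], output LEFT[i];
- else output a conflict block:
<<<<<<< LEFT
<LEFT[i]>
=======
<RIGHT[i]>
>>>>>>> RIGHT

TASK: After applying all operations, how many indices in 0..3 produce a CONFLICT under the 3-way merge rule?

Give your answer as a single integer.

Answer: 2

Derivation:
Final LEFT:  [delta, bravo, kilo, echo]
Final RIGHT: [kilo, golf, hotel, lima]
i=0: BASE=golf L=delta R=kilo all differ -> CONFLICT
i=1: BASE=foxtrot L=bravo R=golf all differ -> CONFLICT
i=2: L=kilo=BASE, R=hotel -> take RIGHT -> hotel
i=3: L=echo=BASE, R=lima -> take RIGHT -> lima
Conflict count: 2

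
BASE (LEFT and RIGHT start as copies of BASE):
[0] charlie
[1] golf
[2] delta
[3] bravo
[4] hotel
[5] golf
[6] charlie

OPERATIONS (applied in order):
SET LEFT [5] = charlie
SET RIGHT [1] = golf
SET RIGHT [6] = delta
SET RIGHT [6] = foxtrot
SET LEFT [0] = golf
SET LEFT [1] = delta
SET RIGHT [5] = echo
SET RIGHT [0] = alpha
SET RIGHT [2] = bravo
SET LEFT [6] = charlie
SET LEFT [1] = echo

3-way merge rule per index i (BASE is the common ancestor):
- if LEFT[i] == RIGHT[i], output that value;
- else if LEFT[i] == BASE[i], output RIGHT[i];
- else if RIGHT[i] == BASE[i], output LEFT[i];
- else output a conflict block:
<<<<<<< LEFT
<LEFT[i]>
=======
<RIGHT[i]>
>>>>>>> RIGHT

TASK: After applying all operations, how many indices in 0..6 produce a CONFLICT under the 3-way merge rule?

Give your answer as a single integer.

Answer: 2

Derivation:
Final LEFT:  [golf, echo, delta, bravo, hotel, charlie, charlie]
Final RIGHT: [alpha, golf, bravo, bravo, hotel, echo, foxtrot]
i=0: BASE=charlie L=golf R=alpha all differ -> CONFLICT
i=1: L=echo, R=golf=BASE -> take LEFT -> echo
i=2: L=delta=BASE, R=bravo -> take RIGHT -> bravo
i=3: L=bravo R=bravo -> agree -> bravo
i=4: L=hotel R=hotel -> agree -> hotel
i=5: BASE=golf L=charlie R=echo all differ -> CONFLICT
i=6: L=charlie=BASE, R=foxtrot -> take RIGHT -> foxtrot
Conflict count: 2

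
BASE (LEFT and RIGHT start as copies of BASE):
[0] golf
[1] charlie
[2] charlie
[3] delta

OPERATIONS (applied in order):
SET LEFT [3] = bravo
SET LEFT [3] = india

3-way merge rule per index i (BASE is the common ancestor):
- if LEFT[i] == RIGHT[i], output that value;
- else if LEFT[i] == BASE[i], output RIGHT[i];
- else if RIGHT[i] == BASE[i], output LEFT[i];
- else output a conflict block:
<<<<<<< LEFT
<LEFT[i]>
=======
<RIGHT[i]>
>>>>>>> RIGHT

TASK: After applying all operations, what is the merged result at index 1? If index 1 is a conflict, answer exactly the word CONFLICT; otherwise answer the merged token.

Answer: charlie

Derivation:
Final LEFT:  [golf, charlie, charlie, india]
Final RIGHT: [golf, charlie, charlie, delta]
i=0: L=golf R=golf -> agree -> golf
i=1: L=charlie R=charlie -> agree -> charlie
i=2: L=charlie R=charlie -> agree -> charlie
i=3: L=india, R=delta=BASE -> take LEFT -> india
Index 1 -> charlie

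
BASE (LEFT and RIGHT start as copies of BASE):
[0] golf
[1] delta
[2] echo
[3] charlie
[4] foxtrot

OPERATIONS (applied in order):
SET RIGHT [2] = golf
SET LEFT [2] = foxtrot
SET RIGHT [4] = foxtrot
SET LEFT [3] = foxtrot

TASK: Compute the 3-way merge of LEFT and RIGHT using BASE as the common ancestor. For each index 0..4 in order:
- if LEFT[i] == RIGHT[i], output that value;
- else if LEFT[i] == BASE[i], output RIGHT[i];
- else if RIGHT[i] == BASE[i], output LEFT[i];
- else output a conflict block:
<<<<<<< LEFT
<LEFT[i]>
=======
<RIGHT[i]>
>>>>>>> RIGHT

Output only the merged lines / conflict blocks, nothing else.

Answer: golf
delta
<<<<<<< LEFT
foxtrot
=======
golf
>>>>>>> RIGHT
foxtrot
foxtrot

Derivation:
Final LEFT:  [golf, delta, foxtrot, foxtrot, foxtrot]
Final RIGHT: [golf, delta, golf, charlie, foxtrot]
i=0: L=golf R=golf -> agree -> golf
i=1: L=delta R=delta -> agree -> delta
i=2: BASE=echo L=foxtrot R=golf all differ -> CONFLICT
i=3: L=foxtrot, R=charlie=BASE -> take LEFT -> foxtrot
i=4: L=foxtrot R=foxtrot -> agree -> foxtrot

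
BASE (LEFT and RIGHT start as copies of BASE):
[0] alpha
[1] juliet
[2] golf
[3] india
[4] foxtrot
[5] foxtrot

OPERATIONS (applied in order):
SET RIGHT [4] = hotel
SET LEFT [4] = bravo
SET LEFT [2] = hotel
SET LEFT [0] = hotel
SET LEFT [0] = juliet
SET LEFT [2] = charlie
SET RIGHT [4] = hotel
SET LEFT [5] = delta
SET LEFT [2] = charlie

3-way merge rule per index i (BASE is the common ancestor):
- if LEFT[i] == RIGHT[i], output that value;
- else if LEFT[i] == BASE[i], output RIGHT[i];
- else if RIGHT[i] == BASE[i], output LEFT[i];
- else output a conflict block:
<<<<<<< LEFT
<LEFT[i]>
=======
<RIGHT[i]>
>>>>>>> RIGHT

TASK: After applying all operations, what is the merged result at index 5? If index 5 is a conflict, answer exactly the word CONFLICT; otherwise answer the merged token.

Final LEFT:  [juliet, juliet, charlie, india, bravo, delta]
Final RIGHT: [alpha, juliet, golf, india, hotel, foxtrot]
i=0: L=juliet, R=alpha=BASE -> take LEFT -> juliet
i=1: L=juliet R=juliet -> agree -> juliet
i=2: L=charlie, R=golf=BASE -> take LEFT -> charlie
i=3: L=india R=india -> agree -> india
i=4: BASE=foxtrot L=bravo R=hotel all differ -> CONFLICT
i=5: L=delta, R=foxtrot=BASE -> take LEFT -> delta
Index 5 -> delta

Answer: delta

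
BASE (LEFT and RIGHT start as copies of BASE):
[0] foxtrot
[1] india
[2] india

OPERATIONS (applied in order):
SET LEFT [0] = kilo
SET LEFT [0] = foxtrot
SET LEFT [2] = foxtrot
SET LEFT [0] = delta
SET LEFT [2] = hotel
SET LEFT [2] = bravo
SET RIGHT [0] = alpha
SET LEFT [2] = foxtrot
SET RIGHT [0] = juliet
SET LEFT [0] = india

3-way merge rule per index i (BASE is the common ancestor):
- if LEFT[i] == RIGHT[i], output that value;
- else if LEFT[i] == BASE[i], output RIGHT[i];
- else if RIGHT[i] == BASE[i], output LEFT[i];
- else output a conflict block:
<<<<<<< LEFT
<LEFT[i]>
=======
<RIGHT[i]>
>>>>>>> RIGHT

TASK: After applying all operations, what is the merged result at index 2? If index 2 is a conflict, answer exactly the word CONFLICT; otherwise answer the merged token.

Final LEFT:  [india, india, foxtrot]
Final RIGHT: [juliet, india, india]
i=0: BASE=foxtrot L=india R=juliet all differ -> CONFLICT
i=1: L=india R=india -> agree -> india
i=2: L=foxtrot, R=india=BASE -> take LEFT -> foxtrot
Index 2 -> foxtrot

Answer: foxtrot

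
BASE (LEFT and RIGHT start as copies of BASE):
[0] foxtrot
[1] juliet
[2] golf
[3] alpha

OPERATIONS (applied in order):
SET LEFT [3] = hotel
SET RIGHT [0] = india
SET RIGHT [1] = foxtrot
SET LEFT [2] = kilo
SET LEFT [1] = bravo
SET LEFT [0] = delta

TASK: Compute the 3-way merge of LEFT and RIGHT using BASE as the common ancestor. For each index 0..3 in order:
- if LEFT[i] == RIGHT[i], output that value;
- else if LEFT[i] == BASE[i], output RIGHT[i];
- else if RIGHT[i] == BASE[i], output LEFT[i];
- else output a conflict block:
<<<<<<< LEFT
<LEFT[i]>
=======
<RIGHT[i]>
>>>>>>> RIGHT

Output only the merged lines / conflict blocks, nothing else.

Final LEFT:  [delta, bravo, kilo, hotel]
Final RIGHT: [india, foxtrot, golf, alpha]
i=0: BASE=foxtrot L=delta R=india all differ -> CONFLICT
i=1: BASE=juliet L=bravo R=foxtrot all differ -> CONFLICT
i=2: L=kilo, R=golf=BASE -> take LEFT -> kilo
i=3: L=hotel, R=alpha=BASE -> take LEFT -> hotel

Answer: <<<<<<< LEFT
delta
=======
india
>>>>>>> RIGHT
<<<<<<< LEFT
bravo
=======
foxtrot
>>>>>>> RIGHT
kilo
hotel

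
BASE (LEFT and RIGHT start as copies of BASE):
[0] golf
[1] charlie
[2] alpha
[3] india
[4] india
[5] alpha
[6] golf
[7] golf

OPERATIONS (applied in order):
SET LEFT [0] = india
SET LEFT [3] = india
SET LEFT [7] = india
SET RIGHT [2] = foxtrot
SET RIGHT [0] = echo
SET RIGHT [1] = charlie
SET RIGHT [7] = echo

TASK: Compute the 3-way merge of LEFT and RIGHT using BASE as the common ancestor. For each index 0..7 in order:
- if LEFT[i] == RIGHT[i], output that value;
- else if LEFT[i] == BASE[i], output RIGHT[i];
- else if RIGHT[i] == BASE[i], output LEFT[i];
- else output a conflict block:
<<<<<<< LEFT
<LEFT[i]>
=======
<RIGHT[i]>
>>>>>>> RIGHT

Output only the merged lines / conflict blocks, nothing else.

Final LEFT:  [india, charlie, alpha, india, india, alpha, golf, india]
Final RIGHT: [echo, charlie, foxtrot, india, india, alpha, golf, echo]
i=0: BASE=golf L=india R=echo all differ -> CONFLICT
i=1: L=charlie R=charlie -> agree -> charlie
i=2: L=alpha=BASE, R=foxtrot -> take RIGHT -> foxtrot
i=3: L=india R=india -> agree -> india
i=4: L=india R=india -> agree -> india
i=5: L=alpha R=alpha -> agree -> alpha
i=6: L=golf R=golf -> agree -> golf
i=7: BASE=golf L=india R=echo all differ -> CONFLICT

Answer: <<<<<<< LEFT
india
=======
echo
>>>>>>> RIGHT
charlie
foxtrot
india
india
alpha
golf
<<<<<<< LEFT
india
=======
echo
>>>>>>> RIGHT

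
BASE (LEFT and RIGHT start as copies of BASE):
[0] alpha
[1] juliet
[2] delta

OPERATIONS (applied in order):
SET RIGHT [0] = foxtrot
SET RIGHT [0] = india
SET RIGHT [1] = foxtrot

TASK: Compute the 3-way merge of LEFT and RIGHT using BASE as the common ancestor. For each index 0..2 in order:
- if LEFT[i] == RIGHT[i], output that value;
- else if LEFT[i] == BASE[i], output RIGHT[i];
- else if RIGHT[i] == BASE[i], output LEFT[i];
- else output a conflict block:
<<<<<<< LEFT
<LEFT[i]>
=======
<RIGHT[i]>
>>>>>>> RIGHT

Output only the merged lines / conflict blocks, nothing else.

Answer: india
foxtrot
delta

Derivation:
Final LEFT:  [alpha, juliet, delta]
Final RIGHT: [india, foxtrot, delta]
i=0: L=alpha=BASE, R=india -> take RIGHT -> india
i=1: L=juliet=BASE, R=foxtrot -> take RIGHT -> foxtrot
i=2: L=delta R=delta -> agree -> delta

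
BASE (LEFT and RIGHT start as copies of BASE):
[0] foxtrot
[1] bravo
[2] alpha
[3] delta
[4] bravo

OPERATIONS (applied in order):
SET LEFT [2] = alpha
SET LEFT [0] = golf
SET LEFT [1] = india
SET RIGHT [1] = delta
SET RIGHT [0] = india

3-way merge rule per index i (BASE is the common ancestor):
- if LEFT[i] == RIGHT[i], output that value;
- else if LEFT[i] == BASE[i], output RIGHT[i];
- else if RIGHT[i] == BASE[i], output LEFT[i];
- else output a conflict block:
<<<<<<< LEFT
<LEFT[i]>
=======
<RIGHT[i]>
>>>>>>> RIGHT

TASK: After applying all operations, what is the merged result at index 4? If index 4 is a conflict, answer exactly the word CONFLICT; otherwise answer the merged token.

Final LEFT:  [golf, india, alpha, delta, bravo]
Final RIGHT: [india, delta, alpha, delta, bravo]
i=0: BASE=foxtrot L=golf R=india all differ -> CONFLICT
i=1: BASE=bravo L=india R=delta all differ -> CONFLICT
i=2: L=alpha R=alpha -> agree -> alpha
i=3: L=delta R=delta -> agree -> delta
i=4: L=bravo R=bravo -> agree -> bravo
Index 4 -> bravo

Answer: bravo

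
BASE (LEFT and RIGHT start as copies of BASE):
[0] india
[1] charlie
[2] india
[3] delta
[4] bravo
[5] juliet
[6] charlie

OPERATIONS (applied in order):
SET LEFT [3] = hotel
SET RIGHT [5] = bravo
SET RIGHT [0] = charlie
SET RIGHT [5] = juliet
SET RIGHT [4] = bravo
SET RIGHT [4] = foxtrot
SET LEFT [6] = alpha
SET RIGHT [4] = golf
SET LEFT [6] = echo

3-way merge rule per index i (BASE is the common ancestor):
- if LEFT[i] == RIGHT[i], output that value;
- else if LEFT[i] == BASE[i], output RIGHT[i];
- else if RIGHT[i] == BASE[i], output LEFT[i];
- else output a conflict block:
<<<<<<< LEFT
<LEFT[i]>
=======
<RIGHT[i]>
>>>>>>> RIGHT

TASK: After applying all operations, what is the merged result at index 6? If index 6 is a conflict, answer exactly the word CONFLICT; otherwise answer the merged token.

Final LEFT:  [india, charlie, india, hotel, bravo, juliet, echo]
Final RIGHT: [charlie, charlie, india, delta, golf, juliet, charlie]
i=0: L=india=BASE, R=charlie -> take RIGHT -> charlie
i=1: L=charlie R=charlie -> agree -> charlie
i=2: L=india R=india -> agree -> india
i=3: L=hotel, R=delta=BASE -> take LEFT -> hotel
i=4: L=bravo=BASE, R=golf -> take RIGHT -> golf
i=5: L=juliet R=juliet -> agree -> juliet
i=6: L=echo, R=charlie=BASE -> take LEFT -> echo
Index 6 -> echo

Answer: echo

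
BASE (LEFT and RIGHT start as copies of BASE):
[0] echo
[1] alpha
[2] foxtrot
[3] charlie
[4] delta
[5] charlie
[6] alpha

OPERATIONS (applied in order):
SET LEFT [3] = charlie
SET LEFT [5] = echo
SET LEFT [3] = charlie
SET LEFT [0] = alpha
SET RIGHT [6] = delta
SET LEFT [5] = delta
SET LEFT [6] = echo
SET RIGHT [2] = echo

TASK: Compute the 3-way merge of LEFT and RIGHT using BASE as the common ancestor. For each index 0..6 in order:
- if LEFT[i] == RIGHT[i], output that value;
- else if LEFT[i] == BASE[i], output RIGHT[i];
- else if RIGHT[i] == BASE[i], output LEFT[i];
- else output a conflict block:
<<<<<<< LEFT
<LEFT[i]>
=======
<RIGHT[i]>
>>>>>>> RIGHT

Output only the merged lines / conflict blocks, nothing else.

Final LEFT:  [alpha, alpha, foxtrot, charlie, delta, delta, echo]
Final RIGHT: [echo, alpha, echo, charlie, delta, charlie, delta]
i=0: L=alpha, R=echo=BASE -> take LEFT -> alpha
i=1: L=alpha R=alpha -> agree -> alpha
i=2: L=foxtrot=BASE, R=echo -> take RIGHT -> echo
i=3: L=charlie R=charlie -> agree -> charlie
i=4: L=delta R=delta -> agree -> delta
i=5: L=delta, R=charlie=BASE -> take LEFT -> delta
i=6: BASE=alpha L=echo R=delta all differ -> CONFLICT

Answer: alpha
alpha
echo
charlie
delta
delta
<<<<<<< LEFT
echo
=======
delta
>>>>>>> RIGHT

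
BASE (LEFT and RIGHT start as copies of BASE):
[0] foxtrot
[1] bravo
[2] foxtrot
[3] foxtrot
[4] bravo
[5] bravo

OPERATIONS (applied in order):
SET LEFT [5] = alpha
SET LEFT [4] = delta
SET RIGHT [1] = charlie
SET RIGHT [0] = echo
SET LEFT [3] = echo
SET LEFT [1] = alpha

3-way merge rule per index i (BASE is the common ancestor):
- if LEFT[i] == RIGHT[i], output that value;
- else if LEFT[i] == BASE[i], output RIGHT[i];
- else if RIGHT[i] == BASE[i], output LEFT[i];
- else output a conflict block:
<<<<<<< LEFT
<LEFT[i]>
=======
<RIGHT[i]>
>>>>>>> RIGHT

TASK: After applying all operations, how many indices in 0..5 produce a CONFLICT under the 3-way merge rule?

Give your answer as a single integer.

Answer: 1

Derivation:
Final LEFT:  [foxtrot, alpha, foxtrot, echo, delta, alpha]
Final RIGHT: [echo, charlie, foxtrot, foxtrot, bravo, bravo]
i=0: L=foxtrot=BASE, R=echo -> take RIGHT -> echo
i=1: BASE=bravo L=alpha R=charlie all differ -> CONFLICT
i=2: L=foxtrot R=foxtrot -> agree -> foxtrot
i=3: L=echo, R=foxtrot=BASE -> take LEFT -> echo
i=4: L=delta, R=bravo=BASE -> take LEFT -> delta
i=5: L=alpha, R=bravo=BASE -> take LEFT -> alpha
Conflict count: 1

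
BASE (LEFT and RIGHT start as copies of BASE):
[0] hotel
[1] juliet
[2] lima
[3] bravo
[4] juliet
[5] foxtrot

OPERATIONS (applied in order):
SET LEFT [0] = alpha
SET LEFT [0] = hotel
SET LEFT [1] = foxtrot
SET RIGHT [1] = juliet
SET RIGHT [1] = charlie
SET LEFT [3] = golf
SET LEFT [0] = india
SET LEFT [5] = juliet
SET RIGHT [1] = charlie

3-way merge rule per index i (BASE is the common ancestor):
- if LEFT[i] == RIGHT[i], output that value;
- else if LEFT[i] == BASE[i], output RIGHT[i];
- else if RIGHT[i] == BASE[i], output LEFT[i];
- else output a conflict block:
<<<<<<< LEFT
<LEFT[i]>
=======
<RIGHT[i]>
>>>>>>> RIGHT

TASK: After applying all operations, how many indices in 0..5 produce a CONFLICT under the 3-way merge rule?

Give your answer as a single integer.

Answer: 1

Derivation:
Final LEFT:  [india, foxtrot, lima, golf, juliet, juliet]
Final RIGHT: [hotel, charlie, lima, bravo, juliet, foxtrot]
i=0: L=india, R=hotel=BASE -> take LEFT -> india
i=1: BASE=juliet L=foxtrot R=charlie all differ -> CONFLICT
i=2: L=lima R=lima -> agree -> lima
i=3: L=golf, R=bravo=BASE -> take LEFT -> golf
i=4: L=juliet R=juliet -> agree -> juliet
i=5: L=juliet, R=foxtrot=BASE -> take LEFT -> juliet
Conflict count: 1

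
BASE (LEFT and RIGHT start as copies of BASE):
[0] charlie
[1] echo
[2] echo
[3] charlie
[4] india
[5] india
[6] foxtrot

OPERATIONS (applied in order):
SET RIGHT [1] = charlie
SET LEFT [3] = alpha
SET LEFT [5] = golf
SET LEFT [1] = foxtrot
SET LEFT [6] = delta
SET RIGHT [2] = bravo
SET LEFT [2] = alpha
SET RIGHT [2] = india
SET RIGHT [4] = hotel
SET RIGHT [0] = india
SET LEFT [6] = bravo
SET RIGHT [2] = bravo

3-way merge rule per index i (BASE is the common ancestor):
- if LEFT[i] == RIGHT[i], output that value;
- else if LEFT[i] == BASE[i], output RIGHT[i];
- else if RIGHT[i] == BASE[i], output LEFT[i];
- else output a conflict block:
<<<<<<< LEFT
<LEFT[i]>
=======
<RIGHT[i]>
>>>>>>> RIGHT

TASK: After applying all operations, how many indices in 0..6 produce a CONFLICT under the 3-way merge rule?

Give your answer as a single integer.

Answer: 2

Derivation:
Final LEFT:  [charlie, foxtrot, alpha, alpha, india, golf, bravo]
Final RIGHT: [india, charlie, bravo, charlie, hotel, india, foxtrot]
i=0: L=charlie=BASE, R=india -> take RIGHT -> india
i=1: BASE=echo L=foxtrot R=charlie all differ -> CONFLICT
i=2: BASE=echo L=alpha R=bravo all differ -> CONFLICT
i=3: L=alpha, R=charlie=BASE -> take LEFT -> alpha
i=4: L=india=BASE, R=hotel -> take RIGHT -> hotel
i=5: L=golf, R=india=BASE -> take LEFT -> golf
i=6: L=bravo, R=foxtrot=BASE -> take LEFT -> bravo
Conflict count: 2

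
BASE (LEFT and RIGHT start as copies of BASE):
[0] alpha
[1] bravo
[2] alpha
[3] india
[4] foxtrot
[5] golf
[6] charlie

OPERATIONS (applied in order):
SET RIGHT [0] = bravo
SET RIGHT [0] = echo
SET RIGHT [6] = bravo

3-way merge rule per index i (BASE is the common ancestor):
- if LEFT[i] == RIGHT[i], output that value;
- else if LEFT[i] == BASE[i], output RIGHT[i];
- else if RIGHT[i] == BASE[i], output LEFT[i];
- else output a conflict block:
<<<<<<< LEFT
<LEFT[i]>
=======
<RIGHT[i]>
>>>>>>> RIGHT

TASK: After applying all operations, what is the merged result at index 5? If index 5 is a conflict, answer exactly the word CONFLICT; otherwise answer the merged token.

Final LEFT:  [alpha, bravo, alpha, india, foxtrot, golf, charlie]
Final RIGHT: [echo, bravo, alpha, india, foxtrot, golf, bravo]
i=0: L=alpha=BASE, R=echo -> take RIGHT -> echo
i=1: L=bravo R=bravo -> agree -> bravo
i=2: L=alpha R=alpha -> agree -> alpha
i=3: L=india R=india -> agree -> india
i=4: L=foxtrot R=foxtrot -> agree -> foxtrot
i=5: L=golf R=golf -> agree -> golf
i=6: L=charlie=BASE, R=bravo -> take RIGHT -> bravo
Index 5 -> golf

Answer: golf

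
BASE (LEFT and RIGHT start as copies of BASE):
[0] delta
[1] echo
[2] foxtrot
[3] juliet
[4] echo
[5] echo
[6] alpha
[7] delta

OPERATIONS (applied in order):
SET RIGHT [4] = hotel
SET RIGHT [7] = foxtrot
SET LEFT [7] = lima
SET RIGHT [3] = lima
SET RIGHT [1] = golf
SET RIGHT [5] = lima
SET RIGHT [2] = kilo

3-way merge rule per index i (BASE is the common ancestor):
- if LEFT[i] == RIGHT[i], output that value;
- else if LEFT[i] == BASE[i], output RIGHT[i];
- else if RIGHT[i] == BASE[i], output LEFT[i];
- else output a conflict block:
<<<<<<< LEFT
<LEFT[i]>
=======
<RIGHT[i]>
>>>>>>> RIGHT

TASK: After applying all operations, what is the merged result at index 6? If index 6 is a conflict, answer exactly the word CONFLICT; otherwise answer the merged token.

Answer: alpha

Derivation:
Final LEFT:  [delta, echo, foxtrot, juliet, echo, echo, alpha, lima]
Final RIGHT: [delta, golf, kilo, lima, hotel, lima, alpha, foxtrot]
i=0: L=delta R=delta -> agree -> delta
i=1: L=echo=BASE, R=golf -> take RIGHT -> golf
i=2: L=foxtrot=BASE, R=kilo -> take RIGHT -> kilo
i=3: L=juliet=BASE, R=lima -> take RIGHT -> lima
i=4: L=echo=BASE, R=hotel -> take RIGHT -> hotel
i=5: L=echo=BASE, R=lima -> take RIGHT -> lima
i=6: L=alpha R=alpha -> agree -> alpha
i=7: BASE=delta L=lima R=foxtrot all differ -> CONFLICT
Index 6 -> alpha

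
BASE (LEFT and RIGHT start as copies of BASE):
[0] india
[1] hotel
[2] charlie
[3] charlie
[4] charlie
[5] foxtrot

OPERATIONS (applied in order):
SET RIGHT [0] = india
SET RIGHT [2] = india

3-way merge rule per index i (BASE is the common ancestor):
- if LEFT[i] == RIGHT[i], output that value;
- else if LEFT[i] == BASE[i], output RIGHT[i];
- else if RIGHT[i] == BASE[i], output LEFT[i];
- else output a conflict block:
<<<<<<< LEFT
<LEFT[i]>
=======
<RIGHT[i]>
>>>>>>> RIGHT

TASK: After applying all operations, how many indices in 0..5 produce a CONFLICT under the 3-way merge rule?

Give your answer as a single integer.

Answer: 0

Derivation:
Final LEFT:  [india, hotel, charlie, charlie, charlie, foxtrot]
Final RIGHT: [india, hotel, india, charlie, charlie, foxtrot]
i=0: L=india R=india -> agree -> india
i=1: L=hotel R=hotel -> agree -> hotel
i=2: L=charlie=BASE, R=india -> take RIGHT -> india
i=3: L=charlie R=charlie -> agree -> charlie
i=4: L=charlie R=charlie -> agree -> charlie
i=5: L=foxtrot R=foxtrot -> agree -> foxtrot
Conflict count: 0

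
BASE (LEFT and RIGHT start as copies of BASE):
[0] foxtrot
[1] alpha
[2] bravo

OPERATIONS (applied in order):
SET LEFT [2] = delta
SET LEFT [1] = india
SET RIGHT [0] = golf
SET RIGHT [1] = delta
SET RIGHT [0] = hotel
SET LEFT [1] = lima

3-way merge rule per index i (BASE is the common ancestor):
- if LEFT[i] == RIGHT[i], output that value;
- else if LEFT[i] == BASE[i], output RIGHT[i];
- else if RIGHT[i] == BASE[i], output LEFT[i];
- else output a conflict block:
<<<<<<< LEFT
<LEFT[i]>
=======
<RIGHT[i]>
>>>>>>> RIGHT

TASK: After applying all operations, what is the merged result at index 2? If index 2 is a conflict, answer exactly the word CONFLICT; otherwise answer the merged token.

Answer: delta

Derivation:
Final LEFT:  [foxtrot, lima, delta]
Final RIGHT: [hotel, delta, bravo]
i=0: L=foxtrot=BASE, R=hotel -> take RIGHT -> hotel
i=1: BASE=alpha L=lima R=delta all differ -> CONFLICT
i=2: L=delta, R=bravo=BASE -> take LEFT -> delta
Index 2 -> delta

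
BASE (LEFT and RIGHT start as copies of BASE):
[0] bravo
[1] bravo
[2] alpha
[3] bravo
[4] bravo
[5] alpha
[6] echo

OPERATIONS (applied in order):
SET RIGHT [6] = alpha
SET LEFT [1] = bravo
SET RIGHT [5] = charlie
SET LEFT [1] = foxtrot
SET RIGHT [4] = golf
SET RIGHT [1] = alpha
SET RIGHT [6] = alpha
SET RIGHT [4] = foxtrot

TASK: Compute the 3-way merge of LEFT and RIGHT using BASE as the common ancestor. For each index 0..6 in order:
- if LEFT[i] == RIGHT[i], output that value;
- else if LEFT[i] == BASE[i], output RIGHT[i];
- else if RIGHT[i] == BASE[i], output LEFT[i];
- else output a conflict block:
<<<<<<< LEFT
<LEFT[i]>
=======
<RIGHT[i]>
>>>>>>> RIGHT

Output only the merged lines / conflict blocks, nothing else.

Answer: bravo
<<<<<<< LEFT
foxtrot
=======
alpha
>>>>>>> RIGHT
alpha
bravo
foxtrot
charlie
alpha

Derivation:
Final LEFT:  [bravo, foxtrot, alpha, bravo, bravo, alpha, echo]
Final RIGHT: [bravo, alpha, alpha, bravo, foxtrot, charlie, alpha]
i=0: L=bravo R=bravo -> agree -> bravo
i=1: BASE=bravo L=foxtrot R=alpha all differ -> CONFLICT
i=2: L=alpha R=alpha -> agree -> alpha
i=3: L=bravo R=bravo -> agree -> bravo
i=4: L=bravo=BASE, R=foxtrot -> take RIGHT -> foxtrot
i=5: L=alpha=BASE, R=charlie -> take RIGHT -> charlie
i=6: L=echo=BASE, R=alpha -> take RIGHT -> alpha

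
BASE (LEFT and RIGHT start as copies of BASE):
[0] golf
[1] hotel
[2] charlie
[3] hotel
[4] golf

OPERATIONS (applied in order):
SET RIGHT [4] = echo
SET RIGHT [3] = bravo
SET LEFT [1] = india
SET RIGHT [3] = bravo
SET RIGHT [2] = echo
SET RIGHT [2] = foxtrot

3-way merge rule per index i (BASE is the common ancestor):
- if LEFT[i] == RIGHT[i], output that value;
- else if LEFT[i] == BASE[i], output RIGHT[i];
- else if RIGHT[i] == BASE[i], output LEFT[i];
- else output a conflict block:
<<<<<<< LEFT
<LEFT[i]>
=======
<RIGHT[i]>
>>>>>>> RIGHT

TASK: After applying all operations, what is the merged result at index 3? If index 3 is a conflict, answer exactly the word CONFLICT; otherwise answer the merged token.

Answer: bravo

Derivation:
Final LEFT:  [golf, india, charlie, hotel, golf]
Final RIGHT: [golf, hotel, foxtrot, bravo, echo]
i=0: L=golf R=golf -> agree -> golf
i=1: L=india, R=hotel=BASE -> take LEFT -> india
i=2: L=charlie=BASE, R=foxtrot -> take RIGHT -> foxtrot
i=3: L=hotel=BASE, R=bravo -> take RIGHT -> bravo
i=4: L=golf=BASE, R=echo -> take RIGHT -> echo
Index 3 -> bravo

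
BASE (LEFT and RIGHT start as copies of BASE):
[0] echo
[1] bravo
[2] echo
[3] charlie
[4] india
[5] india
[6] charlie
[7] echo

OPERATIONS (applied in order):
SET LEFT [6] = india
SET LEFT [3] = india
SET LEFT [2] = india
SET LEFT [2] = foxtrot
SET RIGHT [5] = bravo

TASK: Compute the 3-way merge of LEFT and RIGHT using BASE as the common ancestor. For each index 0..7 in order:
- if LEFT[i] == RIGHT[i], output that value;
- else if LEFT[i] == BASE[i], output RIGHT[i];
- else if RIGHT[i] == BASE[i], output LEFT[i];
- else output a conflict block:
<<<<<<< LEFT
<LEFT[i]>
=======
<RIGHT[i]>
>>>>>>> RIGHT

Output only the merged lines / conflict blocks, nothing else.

Final LEFT:  [echo, bravo, foxtrot, india, india, india, india, echo]
Final RIGHT: [echo, bravo, echo, charlie, india, bravo, charlie, echo]
i=0: L=echo R=echo -> agree -> echo
i=1: L=bravo R=bravo -> agree -> bravo
i=2: L=foxtrot, R=echo=BASE -> take LEFT -> foxtrot
i=3: L=india, R=charlie=BASE -> take LEFT -> india
i=4: L=india R=india -> agree -> india
i=5: L=india=BASE, R=bravo -> take RIGHT -> bravo
i=6: L=india, R=charlie=BASE -> take LEFT -> india
i=7: L=echo R=echo -> agree -> echo

Answer: echo
bravo
foxtrot
india
india
bravo
india
echo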